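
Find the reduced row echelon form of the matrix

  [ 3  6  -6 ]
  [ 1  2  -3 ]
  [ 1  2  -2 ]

r1 := 1/3·r1
  [ 1  2  -2 ]
  [ 1  2  -3 ]
  [ 1  2  -2 ]
r2 := r2 − r1
  [ 1  2  -2 ]
  [ 0  0  -1 ]
  [ 1  2  -2 ]
r3 := r3 − r1
  [ 1  2  -2 ]
  [ 0  0  -1 ]
  [ 0  0   0 ]
r2 := -1·r2
  [ 1  2  -2 ]
  [ 0  0   1 ]
  [ 0  0   0 ]
r1 := r1 + 2·r2
  [ 1  2  0 ]
  [ 0  0  1 ]
  [ 0  0  0 ]

[[1, 2, 0], [0, 0, 1], [0, 0, 0]]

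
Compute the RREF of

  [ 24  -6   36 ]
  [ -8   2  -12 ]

Multiply r1 by 1/24.
Add 8 times r1 to r2.

[[1, -1/4, 3/2], [0, 0, 0]]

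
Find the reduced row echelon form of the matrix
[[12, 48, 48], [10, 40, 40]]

[[1, 4, 4], [0, 0, 0]]

Multiply ρ1 by 1/12.
  [  1   4   4 ]
  [ 10  40  40 ]
Subtract 10 times ρ1 from ρ2.
  [ 1  4  4 ]
  [ 0  0  0 ]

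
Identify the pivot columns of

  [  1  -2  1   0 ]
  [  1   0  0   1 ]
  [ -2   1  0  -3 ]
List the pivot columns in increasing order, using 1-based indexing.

Subtract r1 from r2.
  [  1  -2   1   0 ]
  [  0   2  -1   1 ]
  [ -2   1   0  -3 ]
Add 2 times r1 to r3.
  [ 1  -2   1   0 ]
  [ 0   2  -1   1 ]
  [ 0  -3   2  -3 ]
Multiply r2 by 1/2.
  [ 1  -2     1    0 ]
  [ 0   1  -1/2  1/2 ]
  [ 0  -3     2   -3 ]
Add 3 times r2 to r3.
  [ 1  -2     1     0 ]
  [ 0   1  -1/2   1/2 ]
  [ 0   0   1/2  -3/2 ]
Multiply r3 by 2.
  [ 1  -2     1    0 ]
  [ 0   1  -1/2  1/2 ]
  [ 0   0     1   -3 ]
Add 1/2 times r3 to r2.
  [ 1  -2  1   0 ]
  [ 0   1  0  -1 ]
  [ 0   0  1  -3 ]
Subtract r3 from r1.
  [ 1  -2  0   3 ]
  [ 0   1  0  -1 ]
  [ 0   0  1  -3 ]
Add 2 times r2 to r1.
  [ 1  0  0   1 ]
  [ 0  1  0  -1 ]
  [ 0  0  1  -3 ]
Pivot columns are the columns containing a leading 1.

1, 2, 3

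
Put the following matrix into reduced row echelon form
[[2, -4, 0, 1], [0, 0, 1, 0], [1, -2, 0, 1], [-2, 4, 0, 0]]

Multiply R1 by 1/2.
Subtract R1 from R3.
Add 2 times R1 to R4.
Multiply R3 by 2.
Subtract R3 from R4.
Subtract 1/2 times R3 from R1.

[[1, -2, 0, 0], [0, 0, 1, 0], [0, 0, 0, 1], [0, 0, 0, 0]]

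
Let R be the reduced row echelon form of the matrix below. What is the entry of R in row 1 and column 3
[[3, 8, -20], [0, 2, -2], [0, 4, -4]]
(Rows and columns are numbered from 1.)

R1 ← 1/3·R1
R2 ← 1/2·R2
R3 ← R3 − 4·R2
R1 ← R1 − 8/3·R2

-4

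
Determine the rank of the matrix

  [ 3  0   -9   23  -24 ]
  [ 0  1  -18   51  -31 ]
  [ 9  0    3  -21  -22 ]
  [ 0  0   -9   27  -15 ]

Multiply ρ1 by 1/3.
  [ 1  0   -3  23/3   -8 ]
  [ 0  1  -18    51  -31 ]
  [ 9  0    3   -21  -22 ]
  [ 0  0   -9    27  -15 ]
Subtract 9 times ρ1 from ρ3.
  [ 1  0   -3  23/3   -8 ]
  [ 0  1  -18    51  -31 ]
  [ 0  0   30   -90   50 ]
  [ 0  0   -9    27  -15 ]
Multiply ρ3 by 1/30.
  [ 1  0   -3  23/3   -8 ]
  [ 0  1  -18    51  -31 ]
  [ 0  0    1    -3  5/3 ]
  [ 0  0   -9    27  -15 ]
Add 9 times ρ3 to ρ4.
  [ 1  0   -3  23/3   -8 ]
  [ 0  1  -18    51  -31 ]
  [ 0  0    1    -3  5/3 ]
  [ 0  0    0     0    0 ]
Add 18 times ρ3 to ρ2.
  [ 1  0  -3  23/3   -8 ]
  [ 0  1   0    -3   -1 ]
  [ 0  0   1    -3  5/3 ]
  [ 0  0   0     0    0 ]
Add 3 times ρ3 to ρ1.
  [ 1  0  0  -4/3   -3 ]
  [ 0  1  0    -3   -1 ]
  [ 0  0  1    -3  5/3 ]
  [ 0  0  0     0    0 ]
The reduced form has 3 nonzero rows.

rank = 3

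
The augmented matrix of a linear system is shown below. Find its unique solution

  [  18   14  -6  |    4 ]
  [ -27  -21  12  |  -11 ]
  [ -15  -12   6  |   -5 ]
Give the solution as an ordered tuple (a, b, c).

Multiply R1 by 1/18.
Add 27 times R1 to R2.
Add 15 times R1 to R3.
Swap R2 and R3.
Multiply R2 by -3.
Multiply R3 by 1/3.
Add 3 times R3 to R2.
Add 1/3 times R3 to R1.
Subtract 7/9 times R2 from R1.
Reading off the last column: a = -1/3, b = 0, c = -5/3.

(-1/3, 0, -5/3)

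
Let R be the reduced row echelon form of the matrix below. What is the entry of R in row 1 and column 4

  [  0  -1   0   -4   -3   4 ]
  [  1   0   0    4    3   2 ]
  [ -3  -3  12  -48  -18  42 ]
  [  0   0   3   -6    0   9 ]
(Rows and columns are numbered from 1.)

Swap r1 and r2.
Add 3 times r1 to r3.
Multiply r2 by -1.
Add 3 times r2 to r3.
Multiply r3 by 1/12.
Subtract 3 times r3 from r4.

4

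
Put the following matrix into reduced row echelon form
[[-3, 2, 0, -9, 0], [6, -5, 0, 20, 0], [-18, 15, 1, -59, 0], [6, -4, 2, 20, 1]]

Multiply r1 by -1/3.
  [   1  -2/3  0    3  0 ]
  [   6    -5  0   20  0 ]
  [ -18    15  1  -59  0 ]
  [   6    -4  2   20  1 ]
Subtract 6 times r1 from r2.
  [   1  -2/3  0    3  0 ]
  [   0    -1  0    2  0 ]
  [ -18    15  1  -59  0 ]
  [   6    -4  2   20  1 ]
Add 18 times r1 to r3.
  [ 1  -2/3  0   3  0 ]
  [ 0    -1  0   2  0 ]
  [ 0     3  1  -5  0 ]
  [ 6    -4  2  20  1 ]
Subtract 6 times r1 from r4.
  [ 1  -2/3  0   3  0 ]
  [ 0    -1  0   2  0 ]
  [ 0     3  1  -5  0 ]
  [ 0     0  2   2  1 ]
Multiply r2 by -1.
  [ 1  -2/3  0   3  0 ]
  [ 0     1  0  -2  0 ]
  [ 0     3  1  -5  0 ]
  [ 0     0  2   2  1 ]
Subtract 3 times r2 from r3.
  [ 1  -2/3  0   3  0 ]
  [ 0     1  0  -2  0 ]
  [ 0     0  1   1  0 ]
  [ 0     0  2   2  1 ]
Subtract 2 times r3 from r4.
  [ 1  -2/3  0   3  0 ]
  [ 0     1  0  -2  0 ]
  [ 0     0  1   1  0 ]
  [ 0     0  0   0  1 ]
Add 2/3 times r2 to r1.
  [ 1  0  0  5/3  0 ]
  [ 0  1  0   -2  0 ]
  [ 0  0  1    1  0 ]
  [ 0  0  0    0  1 ]

[[1, 0, 0, 5/3, 0], [0, 1, 0, -2, 0], [0, 0, 1, 1, 0], [0, 0, 0, 0, 1]]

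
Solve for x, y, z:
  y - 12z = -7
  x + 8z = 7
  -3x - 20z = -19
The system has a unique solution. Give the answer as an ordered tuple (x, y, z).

(3, -1, 1/2)

Form the augmented matrix and row-reduce:
  [  0  1  -12  |   -7 ]
  [  1  0    8  |    7 ]
  [ -3  0  -20  |  -19 ]
ρ1 ↔ ρ2
  [  1  0    8  |    7 ]
  [  0  1  -12  |   -7 ]
  [ -3  0  -20  |  -19 ]
ρ3 → ρ3 + 3·ρ1
  [ 1  0    8  |   7 ]
  [ 0  1  -12  |  -7 ]
  [ 0  0    4  |   2 ]
ρ3 → 1/4·ρ3
  [ 1  0    8  |    7 ]
  [ 0  1  -12  |   -7 ]
  [ 0  0    1  |  1/2 ]
ρ2 → ρ2 + 12·ρ3
  [ 1  0  8  |    7 ]
  [ 0  1  0  |   -1 ]
  [ 0  0  1  |  1/2 ]
ρ1 → ρ1 − 8·ρ3
  [ 1  0  0  |    3 ]
  [ 0  1  0  |   -1 ]
  [ 0  0  1  |  1/2 ]
Reading off the last column: x = 3, y = -1, z = 1/2.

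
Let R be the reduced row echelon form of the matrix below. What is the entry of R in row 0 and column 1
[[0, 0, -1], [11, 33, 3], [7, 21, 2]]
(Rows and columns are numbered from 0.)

R1 <-> R2
R1 := 1/11·R1
R3 := R3 − 7·R1
R2 := -1·R2
R3 := R3 − 1/11·R2
R1 := R1 − 3/11·R2

3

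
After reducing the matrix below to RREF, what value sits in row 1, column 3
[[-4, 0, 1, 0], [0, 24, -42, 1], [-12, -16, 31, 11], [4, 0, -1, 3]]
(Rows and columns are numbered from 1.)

-1/4

Multiply R1 by -1/4.
  [   1    0  -1/4   0 ]
  [   0   24   -42   1 ]
  [ -12  -16    31  11 ]
  [   4    0    -1   3 ]
Add 12 times R1 to R3.
  [ 1    0  -1/4   0 ]
  [ 0   24   -42   1 ]
  [ 0  -16    28  11 ]
  [ 4    0    -1   3 ]
Subtract 4 times R1 from R4.
  [ 1    0  -1/4   0 ]
  [ 0   24   -42   1 ]
  [ 0  -16    28  11 ]
  [ 0    0     0   3 ]
Multiply R2 by 1/24.
  [ 1    0  -1/4     0 ]
  [ 0    1  -7/4  1/24 ]
  [ 0  -16    28    11 ]
  [ 0    0     0     3 ]
Add 16 times R2 to R3.
  [ 1  0  -1/4     0 ]
  [ 0  1  -7/4  1/24 ]
  [ 0  0     0  35/3 ]
  [ 0  0     0     3 ]
Multiply R3 by 3/35.
  [ 1  0  -1/4     0 ]
  [ 0  1  -7/4  1/24 ]
  [ 0  0     0     1 ]
  [ 0  0     0     3 ]
Subtract 3 times R3 from R4.
  [ 1  0  -1/4     0 ]
  [ 0  1  -7/4  1/24 ]
  [ 0  0     0     1 ]
  [ 0  0     0     0 ]
Subtract 1/24 times R3 from R2.
  [ 1  0  -1/4  0 ]
  [ 0  1  -7/4  0 ]
  [ 0  0     0  1 ]
  [ 0  0     0  0 ]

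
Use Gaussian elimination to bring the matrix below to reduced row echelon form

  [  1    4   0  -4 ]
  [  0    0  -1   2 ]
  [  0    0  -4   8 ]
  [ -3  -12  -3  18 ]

R4 := R4 + 3·R1
  [ 1  4   0  -4 ]
  [ 0  0  -1   2 ]
  [ 0  0  -4   8 ]
  [ 0  0  -3   6 ]
R2 := -1·R2
  [ 1  4   0  -4 ]
  [ 0  0   1  -2 ]
  [ 0  0  -4   8 ]
  [ 0  0  -3   6 ]
R3 := R3 + 4·R2
  [ 1  4   0  -4 ]
  [ 0  0   1  -2 ]
  [ 0  0   0   0 ]
  [ 0  0  -3   6 ]
R4 := R4 + 3·R2
  [ 1  4  0  -4 ]
  [ 0  0  1  -2 ]
  [ 0  0  0   0 ]
  [ 0  0  0   0 ]

[[1, 4, 0, -4], [0, 0, 1, -2], [0, 0, 0, 0], [0, 0, 0, 0]]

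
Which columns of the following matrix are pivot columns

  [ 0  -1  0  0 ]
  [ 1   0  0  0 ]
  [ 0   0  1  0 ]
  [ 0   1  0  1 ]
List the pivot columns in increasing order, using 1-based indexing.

ρ1 <=> ρ2
  [ 1   0  0  0 ]
  [ 0  -1  0  0 ]
  [ 0   0  1  0 ]
  [ 0   1  0  1 ]
ρ2 -> -1·ρ2
  [ 1  0  0  0 ]
  [ 0  1  0  0 ]
  [ 0  0  1  0 ]
  [ 0  1  0  1 ]
ρ4 -> ρ4 − ρ2
  [ 1  0  0  0 ]
  [ 0  1  0  0 ]
  [ 0  0  1  0 ]
  [ 0  0  0  1 ]
Pivot columns are the columns containing a leading 1.

1, 2, 3, 4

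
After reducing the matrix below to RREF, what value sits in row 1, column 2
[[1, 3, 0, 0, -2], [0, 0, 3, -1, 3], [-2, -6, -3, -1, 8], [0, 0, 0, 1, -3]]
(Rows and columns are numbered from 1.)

r3 ← r3 + 2·r1
  [ 1  3   0   0  -2 ]
  [ 0  0   3  -1   3 ]
  [ 0  0  -3  -1   4 ]
  [ 0  0   0   1  -3 ]
r2 ← 1/3·r2
  [ 1  3   0     0  -2 ]
  [ 0  0   1  -1/3   1 ]
  [ 0  0  -3    -1   4 ]
  [ 0  0   0     1  -3 ]
r3 ← r3 + 3·r2
  [ 1  3  0     0  -2 ]
  [ 0  0  1  -1/3   1 ]
  [ 0  0  0    -2   7 ]
  [ 0  0  0     1  -3 ]
r3 ← -1/2·r3
  [ 1  3  0     0    -2 ]
  [ 0  0  1  -1/3     1 ]
  [ 0  0  0     1  -7/2 ]
  [ 0  0  0     1    -3 ]
r4 ← r4 − r3
  [ 1  3  0     0    -2 ]
  [ 0  0  1  -1/3     1 ]
  [ 0  0  0     1  -7/2 ]
  [ 0  0  0     0   1/2 ]
r4 ← 2·r4
  [ 1  3  0     0    -2 ]
  [ 0  0  1  -1/3     1 ]
  [ 0  0  0     1  -7/2 ]
  [ 0  0  0     0     1 ]
r3 ← r3 + 7/2·r4
  [ 1  3  0     0  -2 ]
  [ 0  0  1  -1/3   1 ]
  [ 0  0  0     1   0 ]
  [ 0  0  0     0   1 ]
r2 ← r2 − r4
  [ 1  3  0     0  -2 ]
  [ 0  0  1  -1/3   0 ]
  [ 0  0  0     1   0 ]
  [ 0  0  0     0   1 ]
r1 ← r1 + 2·r4
  [ 1  3  0     0  0 ]
  [ 0  0  1  -1/3  0 ]
  [ 0  0  0     1  0 ]
  [ 0  0  0     0  1 ]
r2 ← r2 + 1/3·r3
  [ 1  3  0  0  0 ]
  [ 0  0  1  0  0 ]
  [ 0  0  0  1  0 ]
  [ 0  0  0  0  1 ]

3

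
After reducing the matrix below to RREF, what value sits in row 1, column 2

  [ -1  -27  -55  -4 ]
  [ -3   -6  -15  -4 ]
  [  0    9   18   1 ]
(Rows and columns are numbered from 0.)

2

ρ1 → -1·ρ1
  [  1  27   55   4 ]
  [ -3  -6  -15  -4 ]
  [  0   9   18   1 ]
ρ2 → ρ2 + 3·ρ1
  [ 1  27   55  4 ]
  [ 0  75  150  8 ]
  [ 0   9   18  1 ]
ρ2 → 1/75·ρ2
  [ 1  27  55     4 ]
  [ 0   1   2  8/75 ]
  [ 0   9  18     1 ]
ρ3 → ρ3 − 9·ρ2
  [ 1  27  55     4 ]
  [ 0   1   2  8/75 ]
  [ 0   0   0  1/25 ]
ρ3 → 25·ρ3
  [ 1  27  55     4 ]
  [ 0   1   2  8/75 ]
  [ 0   0   0     1 ]
ρ2 → ρ2 − 8/75·ρ3
  [ 1  27  55  4 ]
  [ 0   1   2  0 ]
  [ 0   0   0  1 ]
ρ1 → ρ1 − 4·ρ3
  [ 1  27  55  0 ]
  [ 0   1   2  0 ]
  [ 0   0   0  1 ]
ρ1 → ρ1 − 27·ρ2
  [ 1  0  1  0 ]
  [ 0  1  2  0 ]
  [ 0  0  0  1 ]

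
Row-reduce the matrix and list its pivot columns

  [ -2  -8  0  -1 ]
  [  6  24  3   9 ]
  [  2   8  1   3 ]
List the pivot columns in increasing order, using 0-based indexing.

0, 2

R1 -> -1/2·R1
  [ 1   4  0  1/2 ]
  [ 6  24  3    9 ]
  [ 2   8  1    3 ]
R2 -> R2 − 6·R1
  [ 1  4  0  1/2 ]
  [ 0  0  3    6 ]
  [ 2  8  1    3 ]
R3 -> R3 − 2·R1
  [ 1  4  0  1/2 ]
  [ 0  0  3    6 ]
  [ 0  0  1    2 ]
R2 -> 1/3·R2
  [ 1  4  0  1/2 ]
  [ 0  0  1    2 ]
  [ 0  0  1    2 ]
R3 -> R3 − R2
  [ 1  4  0  1/2 ]
  [ 0  0  1    2 ]
  [ 0  0  0    0 ]
Pivot columns are the columns containing a leading 1.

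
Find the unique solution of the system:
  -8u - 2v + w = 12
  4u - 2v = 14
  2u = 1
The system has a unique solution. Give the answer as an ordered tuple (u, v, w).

Form the augmented matrix and row-reduce:
  [ -8  -2  1  |  12 ]
  [  4  -2  0  |  14 ]
  [  2   0  0  |   1 ]
R1 ← -1/8·R1
  [ 1  1/4  -1/8  |  -3/2 ]
  [ 4   -2     0  |    14 ]
  [ 2    0     0  |     1 ]
R2 ← R2 − 4·R1
  [ 1  1/4  -1/8  |  -3/2 ]
  [ 0   -3   1/2  |    20 ]
  [ 2    0     0  |     1 ]
R3 ← R3 − 2·R1
  [ 1   1/4  -1/8  |  -3/2 ]
  [ 0    -3   1/2  |    20 ]
  [ 0  -1/2   1/4  |     4 ]
R2 ← -1/3·R2
  [ 1   1/4  -1/8  |   -3/2 ]
  [ 0     1  -1/6  |  -20/3 ]
  [ 0  -1/2   1/4  |      4 ]
R3 ← R3 + 1/2·R2
  [ 1  1/4  -1/8  |   -3/2 ]
  [ 0    1  -1/6  |  -20/3 ]
  [ 0    0   1/6  |    2/3 ]
R3 ← 6·R3
  [ 1  1/4  -1/8  |   -3/2 ]
  [ 0    1  -1/6  |  -20/3 ]
  [ 0    0     1  |      4 ]
R2 ← R2 + 1/6·R3
  [ 1  1/4  -1/8  |  -3/2 ]
  [ 0    1     0  |    -6 ]
  [ 0    0     1  |     4 ]
R1 ← R1 + 1/8·R3
  [ 1  1/4  0  |  -1 ]
  [ 0    1  0  |  -6 ]
  [ 0    0  1  |   4 ]
R1 ← R1 − 1/4·R2
  [ 1  0  0  |  1/2 ]
  [ 0  1  0  |   -6 ]
  [ 0  0  1  |    4 ]
Reading off the last column: u = 1/2, v = -6, w = 4.

(1/2, -6, 4)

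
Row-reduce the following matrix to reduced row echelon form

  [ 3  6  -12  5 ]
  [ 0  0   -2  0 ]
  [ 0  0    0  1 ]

[[1, 2, 0, 0], [0, 0, 1, 0], [0, 0, 0, 1]]

ρ1 → 1/3·ρ1
  [ 1  2  -4  5/3 ]
  [ 0  0  -2    0 ]
  [ 0  0   0    1 ]
ρ2 → -1/2·ρ2
  [ 1  2  -4  5/3 ]
  [ 0  0   1    0 ]
  [ 0  0   0    1 ]
ρ1 → ρ1 − 5/3·ρ3
  [ 1  2  -4  0 ]
  [ 0  0   1  0 ]
  [ 0  0   0  1 ]
ρ1 → ρ1 + 4·ρ2
  [ 1  2  0  0 ]
  [ 0  0  1  0 ]
  [ 0  0  0  1 ]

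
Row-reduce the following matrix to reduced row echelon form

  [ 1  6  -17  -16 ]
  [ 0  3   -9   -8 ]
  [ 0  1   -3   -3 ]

[[1, 0, 1, 0], [0, 1, -3, 0], [0, 0, 0, 1]]

R2 -> 1/3·R2
  [ 1  6  -17   -16 ]
  [ 0  1   -3  -8/3 ]
  [ 0  1   -3    -3 ]
R3 -> R3 − R2
  [ 1  6  -17   -16 ]
  [ 0  1   -3  -8/3 ]
  [ 0  0    0  -1/3 ]
R3 -> -3·R3
  [ 1  6  -17   -16 ]
  [ 0  1   -3  -8/3 ]
  [ 0  0    0     1 ]
R2 -> R2 + 8/3·R3
  [ 1  6  -17  -16 ]
  [ 0  1   -3    0 ]
  [ 0  0    0    1 ]
R1 -> R1 + 16·R3
  [ 1  6  -17  0 ]
  [ 0  1   -3  0 ]
  [ 0  0    0  1 ]
R1 -> R1 − 6·R2
  [ 1  0   1  0 ]
  [ 0  1  -3  0 ]
  [ 0  0   0  1 ]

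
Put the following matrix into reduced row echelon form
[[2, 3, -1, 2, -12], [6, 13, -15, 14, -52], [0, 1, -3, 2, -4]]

[[1, 0, 4, -2, 0], [0, 1, -3, 2, -4], [0, 0, 0, 0, 0]]

Multiply r1 by 1/2.
  [ 1  3/2  -1/2   1   -6 ]
  [ 6   13   -15  14  -52 ]
  [ 0    1    -3   2   -4 ]
Subtract 6 times r1 from r2.
  [ 1  3/2  -1/2  1   -6 ]
  [ 0    4   -12  8  -16 ]
  [ 0    1    -3  2   -4 ]
Multiply r2 by 1/4.
  [ 1  3/2  -1/2  1  -6 ]
  [ 0    1    -3  2  -4 ]
  [ 0    1    -3  2  -4 ]
Subtract r2 from r3.
  [ 1  3/2  -1/2  1  -6 ]
  [ 0    1    -3  2  -4 ]
  [ 0    0     0  0   0 ]
Subtract 3/2 times r2 from r1.
  [ 1  0   4  -2   0 ]
  [ 0  1  -3   2  -4 ]
  [ 0  0   0   0   0 ]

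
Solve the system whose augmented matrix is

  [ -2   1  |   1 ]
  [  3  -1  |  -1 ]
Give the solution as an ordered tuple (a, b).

(0, 1)

Multiply r1 by -1/2.
  [ 1  -1/2  |  -1/2 ]
  [ 3    -1  |    -1 ]
Subtract 3 times r1 from r2.
  [ 1  -1/2  |  -1/2 ]
  [ 0   1/2  |   1/2 ]
Multiply r2 by 2.
  [ 1  -1/2  |  -1/2 ]
  [ 0     1  |     1 ]
Add 1/2 times r2 to r1.
  [ 1  0  |  0 ]
  [ 0  1  |  1 ]
Reading off the last column: a = 0, b = 1.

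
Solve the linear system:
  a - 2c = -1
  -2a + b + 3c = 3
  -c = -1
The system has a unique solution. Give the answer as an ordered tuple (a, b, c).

Form the augmented matrix and row-reduce:
  [  1  0  -2  |  -1 ]
  [ -2  1   3  |   3 ]
  [  0  0  -1  |  -1 ]
R2 ← R2 + 2·R1
  [ 1  0  -2  |  -1 ]
  [ 0  1  -1  |   1 ]
  [ 0  0  -1  |  -1 ]
R3 ← -1·R3
  [ 1  0  -2  |  -1 ]
  [ 0  1  -1  |   1 ]
  [ 0  0   1  |   1 ]
R2 ← R2 + R3
  [ 1  0  -2  |  -1 ]
  [ 0  1   0  |   2 ]
  [ 0  0   1  |   1 ]
R1 ← R1 + 2·R3
  [ 1  0  0  |  1 ]
  [ 0  1  0  |  2 ]
  [ 0  0  1  |  1 ]
Reading off the last column: a = 1, b = 2, c = 1.

(1, 2, 1)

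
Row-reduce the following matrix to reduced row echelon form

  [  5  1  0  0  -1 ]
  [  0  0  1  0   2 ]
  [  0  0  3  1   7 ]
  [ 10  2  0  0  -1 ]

[[1, 1/5, 0, 0, 0], [0, 0, 1, 0, 0], [0, 0, 0, 1, 0], [0, 0, 0, 0, 1]]

Multiply r1 by 1/5.
  [  1  1/5  0  0  -1/5 ]
  [  0    0  1  0     2 ]
  [  0    0  3  1     7 ]
  [ 10    2  0  0    -1 ]
Subtract 10 times r1 from r4.
  [ 1  1/5  0  0  -1/5 ]
  [ 0    0  1  0     2 ]
  [ 0    0  3  1     7 ]
  [ 0    0  0  0     1 ]
Subtract 3 times r2 from r3.
  [ 1  1/5  0  0  -1/5 ]
  [ 0    0  1  0     2 ]
  [ 0    0  0  1     1 ]
  [ 0    0  0  0     1 ]
Subtract r4 from r3.
  [ 1  1/5  0  0  -1/5 ]
  [ 0    0  1  0     2 ]
  [ 0    0  0  1     0 ]
  [ 0    0  0  0     1 ]
Subtract 2 times r4 from r2.
  [ 1  1/5  0  0  -1/5 ]
  [ 0    0  1  0     0 ]
  [ 0    0  0  1     0 ]
  [ 0    0  0  0     1 ]
Add 1/5 times r4 to r1.
  [ 1  1/5  0  0  0 ]
  [ 0    0  1  0  0 ]
  [ 0    0  0  1  0 ]
  [ 0    0  0  0  1 ]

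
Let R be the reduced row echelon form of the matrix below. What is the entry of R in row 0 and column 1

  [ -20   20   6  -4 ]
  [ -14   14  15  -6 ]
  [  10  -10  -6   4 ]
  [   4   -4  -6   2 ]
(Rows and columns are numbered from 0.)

-1

Multiply r1 by -1/20.
Add 14 times r1 to r2.
Subtract 10 times r1 from r3.
Subtract 4 times r1 from r4.
Multiply r2 by 5/54.
Add 3 times r2 to r3.
Add 24/5 times r2 to r4.
Multiply r3 by 9/10.
Add 2/9 times r3 to r4.
Add 8/27 times r3 to r2.
Subtract 1/5 times r3 from r1.
Add 3/10 times r2 to r1.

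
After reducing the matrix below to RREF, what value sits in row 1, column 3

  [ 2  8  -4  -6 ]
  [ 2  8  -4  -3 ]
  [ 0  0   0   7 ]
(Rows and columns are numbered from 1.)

-2

R1 ← 1/2·R1
R2 ← R2 − 2·R1
R2 ← 1/3·R2
R3 ← R3 − 7·R2
R1 ← R1 + 3·R2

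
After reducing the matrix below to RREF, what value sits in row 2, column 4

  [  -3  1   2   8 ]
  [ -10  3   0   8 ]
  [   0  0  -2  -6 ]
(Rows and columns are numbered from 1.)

ρ1 → -1/3·ρ1
ρ2 → ρ2 + 10·ρ1
ρ2 → -3·ρ2
ρ3 → -1/2·ρ3
ρ2 → ρ2 − 20·ρ3
ρ1 → ρ1 + 2/3·ρ3
ρ1 → ρ1 + 1/3·ρ2

-4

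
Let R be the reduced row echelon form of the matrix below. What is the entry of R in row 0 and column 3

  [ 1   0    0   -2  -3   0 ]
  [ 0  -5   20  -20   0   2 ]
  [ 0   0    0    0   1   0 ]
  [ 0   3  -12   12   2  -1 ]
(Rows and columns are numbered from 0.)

R2 → -1/5·R2
  [ 1  0    0  -2  -3     0 ]
  [ 0  1   -4   4   0  -2/5 ]
  [ 0  0    0   0   1     0 ]
  [ 0  3  -12  12   2    -1 ]
R4 → R4 − 3·R2
  [ 1  0   0  -2  -3     0 ]
  [ 0  1  -4   4   0  -2/5 ]
  [ 0  0   0   0   1     0 ]
  [ 0  0   0   0   2   1/5 ]
R4 → R4 − 2·R3
  [ 1  0   0  -2  -3     0 ]
  [ 0  1  -4   4   0  -2/5 ]
  [ 0  0   0   0   1     0 ]
  [ 0  0   0   0   0   1/5 ]
R4 → 5·R4
  [ 1  0   0  -2  -3     0 ]
  [ 0  1  -4   4   0  -2/5 ]
  [ 0  0   0   0   1     0 ]
  [ 0  0   0   0   0     1 ]
R2 → R2 + 2/5·R4
  [ 1  0   0  -2  -3  0 ]
  [ 0  1  -4   4   0  0 ]
  [ 0  0   0   0   1  0 ]
  [ 0  0   0   0   0  1 ]
R1 → R1 + 3·R3
  [ 1  0   0  -2  0  0 ]
  [ 0  1  -4   4  0  0 ]
  [ 0  0   0   0  1  0 ]
  [ 0  0   0   0  0  1 ]

-2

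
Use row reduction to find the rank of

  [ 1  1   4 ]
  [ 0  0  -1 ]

rank = 2

R2 -> -1·R2
  [ 1  1  4 ]
  [ 0  0  1 ]
R1 -> R1 − 4·R2
  [ 1  1  0 ]
  [ 0  0  1 ]
The reduced form has 2 nonzero rows.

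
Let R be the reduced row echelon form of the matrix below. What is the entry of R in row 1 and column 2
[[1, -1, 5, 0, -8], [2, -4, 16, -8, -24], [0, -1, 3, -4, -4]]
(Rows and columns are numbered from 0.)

-3

r2 ← r2 − 2·r1
  [ 1  -1  5   0  -8 ]
  [ 0  -2  6  -8  -8 ]
  [ 0  -1  3  -4  -4 ]
r2 ← -1/2·r2
  [ 1  -1   5   0  -8 ]
  [ 0   1  -3   4   4 ]
  [ 0  -1   3  -4  -4 ]
r3 ← r3 + r2
  [ 1  -1   5  0  -8 ]
  [ 0   1  -3  4   4 ]
  [ 0   0   0  0   0 ]
r1 ← r1 + r2
  [ 1  0   2  4  -4 ]
  [ 0  1  -3  4   4 ]
  [ 0  0   0  0   0 ]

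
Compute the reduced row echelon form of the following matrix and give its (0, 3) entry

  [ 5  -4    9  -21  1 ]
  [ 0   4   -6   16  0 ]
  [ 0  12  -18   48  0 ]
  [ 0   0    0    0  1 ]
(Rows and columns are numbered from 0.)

-1

R1 → 1/5·R1
  [ 1  -4/5  9/5  -21/5  1/5 ]
  [ 0     4   -6     16    0 ]
  [ 0    12  -18     48    0 ]
  [ 0     0    0      0    1 ]
R2 → 1/4·R2
  [ 1  -4/5   9/5  -21/5  1/5 ]
  [ 0     1  -3/2      4    0 ]
  [ 0    12   -18     48    0 ]
  [ 0     0     0      0    1 ]
R3 → R3 − 12·R2
  [ 1  -4/5   9/5  -21/5  1/5 ]
  [ 0     1  -3/2      4    0 ]
  [ 0     0     0      0    0 ]
  [ 0     0     0      0    1 ]
R3 <=> R4
  [ 1  -4/5   9/5  -21/5  1/5 ]
  [ 0     1  -3/2      4    0 ]
  [ 0     0     0      0    1 ]
  [ 0     0     0      0    0 ]
R1 → R1 − 1/5·R3
  [ 1  -4/5   9/5  -21/5  0 ]
  [ 0     1  -3/2      4  0 ]
  [ 0     0     0      0  1 ]
  [ 0     0     0      0  0 ]
R1 → R1 + 4/5·R2
  [ 1  0   3/5  -1  0 ]
  [ 0  1  -3/2   4  0 ]
  [ 0  0     0   0  1 ]
  [ 0  0     0   0  0 ]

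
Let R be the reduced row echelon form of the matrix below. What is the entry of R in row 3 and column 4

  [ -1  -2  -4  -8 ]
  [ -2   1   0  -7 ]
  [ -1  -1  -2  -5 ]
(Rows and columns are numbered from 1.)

R1 := -1·R1
  [  1   2   4   8 ]
  [ -2   1   0  -7 ]
  [ -1  -1  -2  -5 ]
R2 := R2 + 2·R1
  [  1   2   4   8 ]
  [  0   5   8   9 ]
  [ -1  -1  -2  -5 ]
R3 := R3 + R1
  [ 1  2  4  8 ]
  [ 0  5  8  9 ]
  [ 0  1  2  3 ]
R2 := 1/5·R2
  [ 1  2    4    8 ]
  [ 0  1  8/5  9/5 ]
  [ 0  1    2    3 ]
R3 := R3 − R2
  [ 1  2    4    8 ]
  [ 0  1  8/5  9/5 ]
  [ 0  0  2/5  6/5 ]
R3 := 5/2·R3
  [ 1  2    4    8 ]
  [ 0  1  8/5  9/5 ]
  [ 0  0    1    3 ]
R2 := R2 − 8/5·R3
  [ 1  2  4   8 ]
  [ 0  1  0  -3 ]
  [ 0  0  1   3 ]
R1 := R1 − 4·R3
  [ 1  2  0  -4 ]
  [ 0  1  0  -3 ]
  [ 0  0  1   3 ]
R1 := R1 − 2·R2
  [ 1  0  0   2 ]
  [ 0  1  0  -3 ]
  [ 0  0  1   3 ]

3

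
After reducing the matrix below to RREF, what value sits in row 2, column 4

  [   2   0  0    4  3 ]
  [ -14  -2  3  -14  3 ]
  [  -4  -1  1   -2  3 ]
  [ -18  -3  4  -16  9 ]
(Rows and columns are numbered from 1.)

R1 := 1/2·R1
  [   1   0  0    2  3/2 ]
  [ -14  -2  3  -14    3 ]
  [  -4  -1  1   -2    3 ]
  [ -18  -3  4  -16    9 ]
R2 := R2 + 14·R1
  [   1   0  0    2  3/2 ]
  [   0  -2  3   14   24 ]
  [  -4  -1  1   -2    3 ]
  [ -18  -3  4  -16    9 ]
R3 := R3 + 4·R1
  [   1   0  0    2  3/2 ]
  [   0  -2  3   14   24 ]
  [   0  -1  1    6    9 ]
  [ -18  -3  4  -16    9 ]
R4 := R4 + 18·R1
  [ 1   0  0   2  3/2 ]
  [ 0  -2  3  14   24 ]
  [ 0  -1  1   6    9 ]
  [ 0  -3  4  20   36 ]
R2 := -1/2·R2
  [ 1   0     0   2  3/2 ]
  [ 0   1  -3/2  -7  -12 ]
  [ 0  -1     1   6    9 ]
  [ 0  -3     4  20   36 ]
R3 := R3 + R2
  [ 1   0     0   2  3/2 ]
  [ 0   1  -3/2  -7  -12 ]
  [ 0   0  -1/2  -1   -3 ]
  [ 0  -3     4  20   36 ]
R4 := R4 + 3·R2
  [ 1  0     0   2  3/2 ]
  [ 0  1  -3/2  -7  -12 ]
  [ 0  0  -1/2  -1   -3 ]
  [ 0  0  -1/2  -1    0 ]
R3 := -2·R3
  [ 1  0     0   2  3/2 ]
  [ 0  1  -3/2  -7  -12 ]
  [ 0  0     1   2    6 ]
  [ 0  0  -1/2  -1    0 ]
R4 := R4 + 1/2·R3
  [ 1  0     0   2  3/2 ]
  [ 0  1  -3/2  -7  -12 ]
  [ 0  0     1   2    6 ]
  [ 0  0     0   0    3 ]
R4 := 1/3·R4
  [ 1  0     0   2  3/2 ]
  [ 0  1  -3/2  -7  -12 ]
  [ 0  0     1   2    6 ]
  [ 0  0     0   0    1 ]
R3 := R3 − 6·R4
  [ 1  0     0   2  3/2 ]
  [ 0  1  -3/2  -7  -12 ]
  [ 0  0     1   2    0 ]
  [ 0  0     0   0    1 ]
R2 := R2 + 12·R4
  [ 1  0     0   2  3/2 ]
  [ 0  1  -3/2  -7    0 ]
  [ 0  0     1   2    0 ]
  [ 0  0     0   0    1 ]
R1 := R1 − 3/2·R4
  [ 1  0     0   2  0 ]
  [ 0  1  -3/2  -7  0 ]
  [ 0  0     1   2  0 ]
  [ 0  0     0   0  1 ]
R2 := R2 + 3/2·R3
  [ 1  0  0   2  0 ]
  [ 0  1  0  -4  0 ]
  [ 0  0  1   2  0 ]
  [ 0  0  0   0  1 ]

-4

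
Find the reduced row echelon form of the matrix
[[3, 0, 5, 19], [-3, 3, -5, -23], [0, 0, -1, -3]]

R1 ← 1/3·R1
  [  1  0  5/3  19/3 ]
  [ -3  3   -5   -23 ]
  [  0  0   -1    -3 ]
R2 ← R2 + 3·R1
  [ 1  0  5/3  19/3 ]
  [ 0  3    0    -4 ]
  [ 0  0   -1    -3 ]
R2 ← 1/3·R2
  [ 1  0  5/3  19/3 ]
  [ 0  1    0  -4/3 ]
  [ 0  0   -1    -3 ]
R3 ← -1·R3
  [ 1  0  5/3  19/3 ]
  [ 0  1    0  -4/3 ]
  [ 0  0    1     3 ]
R1 ← R1 − 5/3·R3
  [ 1  0  0   4/3 ]
  [ 0  1  0  -4/3 ]
  [ 0  0  1     3 ]

[[1, 0, 0, 4/3], [0, 1, 0, -4/3], [0, 0, 1, 3]]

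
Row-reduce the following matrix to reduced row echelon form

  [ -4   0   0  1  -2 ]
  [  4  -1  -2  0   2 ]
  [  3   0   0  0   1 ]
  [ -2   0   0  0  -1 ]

[[1, 0, 0, 0, 0], [0, 1, 2, 0, 0], [0, 0, 0, 1, 0], [0, 0, 0, 0, 1]]

r1 -> -1/4·r1
  [  1   0   0  -1/4  1/2 ]
  [  4  -1  -2     0    2 ]
  [  3   0   0     0    1 ]
  [ -2   0   0     0   -1 ]
r2 -> r2 − 4·r1
  [  1   0   0  -1/4  1/2 ]
  [  0  -1  -2     1    0 ]
  [  3   0   0     0    1 ]
  [ -2   0   0     0   -1 ]
r3 -> r3 − 3·r1
  [  1   0   0  -1/4   1/2 ]
  [  0  -1  -2     1     0 ]
  [  0   0   0   3/4  -1/2 ]
  [ -2   0   0     0    -1 ]
r4 -> r4 + 2·r1
  [ 1   0   0  -1/4   1/2 ]
  [ 0  -1  -2     1     0 ]
  [ 0   0   0   3/4  -1/2 ]
  [ 0   0   0  -1/2     0 ]
r2 -> -1·r2
  [ 1  0  0  -1/4   1/2 ]
  [ 0  1  2    -1     0 ]
  [ 0  0  0   3/4  -1/2 ]
  [ 0  0  0  -1/2     0 ]
r3 -> 4/3·r3
  [ 1  0  0  -1/4   1/2 ]
  [ 0  1  2    -1     0 ]
  [ 0  0  0     1  -2/3 ]
  [ 0  0  0  -1/2     0 ]
r4 -> r4 + 1/2·r3
  [ 1  0  0  -1/4   1/2 ]
  [ 0  1  2    -1     0 ]
  [ 0  0  0     1  -2/3 ]
  [ 0  0  0     0  -1/3 ]
r4 -> -3·r4
  [ 1  0  0  -1/4   1/2 ]
  [ 0  1  2    -1     0 ]
  [ 0  0  0     1  -2/3 ]
  [ 0  0  0     0     1 ]
r3 -> r3 + 2/3·r4
  [ 1  0  0  -1/4  1/2 ]
  [ 0  1  2    -1    0 ]
  [ 0  0  0     1    0 ]
  [ 0  0  0     0    1 ]
r1 -> r1 − 1/2·r4
  [ 1  0  0  -1/4  0 ]
  [ 0  1  2    -1  0 ]
  [ 0  0  0     1  0 ]
  [ 0  0  0     0  1 ]
r2 -> r2 + r3
  [ 1  0  0  -1/4  0 ]
  [ 0  1  2     0  0 ]
  [ 0  0  0     1  0 ]
  [ 0  0  0     0  1 ]
r1 -> r1 + 1/4·r3
  [ 1  0  0  0  0 ]
  [ 0  1  2  0  0 ]
  [ 0  0  0  1  0 ]
  [ 0  0  0  0  1 ]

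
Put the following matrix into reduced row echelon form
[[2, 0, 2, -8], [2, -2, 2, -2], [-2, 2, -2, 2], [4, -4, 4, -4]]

[[1, 0, 1, -4], [0, 1, 0, -3], [0, 0, 0, 0], [0, 0, 0, 0]]

R1 ← 1/2·R1
  [  1   0   1  -4 ]
  [  2  -2   2  -2 ]
  [ -2   2  -2   2 ]
  [  4  -4   4  -4 ]
R2 ← R2 − 2·R1
  [  1   0   1  -4 ]
  [  0  -2   0   6 ]
  [ -2   2  -2   2 ]
  [  4  -4   4  -4 ]
R3 ← R3 + 2·R1
  [ 1   0  1  -4 ]
  [ 0  -2  0   6 ]
  [ 0   2  0  -6 ]
  [ 4  -4  4  -4 ]
R4 ← R4 − 4·R1
  [ 1   0  1  -4 ]
  [ 0  -2  0   6 ]
  [ 0   2  0  -6 ]
  [ 0  -4  0  12 ]
R2 ← -1/2·R2
  [ 1   0  1  -4 ]
  [ 0   1  0  -3 ]
  [ 0   2  0  -6 ]
  [ 0  -4  0  12 ]
R3 ← R3 − 2·R2
  [ 1   0  1  -4 ]
  [ 0   1  0  -3 ]
  [ 0   0  0   0 ]
  [ 0  -4  0  12 ]
R4 ← R4 + 4·R2
  [ 1  0  1  -4 ]
  [ 0  1  0  -3 ]
  [ 0  0  0   0 ]
  [ 0  0  0   0 ]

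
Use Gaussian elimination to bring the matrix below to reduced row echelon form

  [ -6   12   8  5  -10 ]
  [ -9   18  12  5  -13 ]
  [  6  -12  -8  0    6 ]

R1 ← -1/6·R1
  [  1   -2  -4/3  -5/6  5/3 ]
  [ -9   18    12     5  -13 ]
  [  6  -12    -8     0    6 ]
R2 ← R2 + 9·R1
  [ 1   -2  -4/3  -5/6  5/3 ]
  [ 0    0     0  -5/2    2 ]
  [ 6  -12    -8     0    6 ]
R3 ← R3 − 6·R1
  [ 1  -2  -4/3  -5/6  5/3 ]
  [ 0   0     0  -5/2    2 ]
  [ 0   0     0     5   -4 ]
R2 ← -2/5·R2
  [ 1  -2  -4/3  -5/6   5/3 ]
  [ 0   0     0     1  -4/5 ]
  [ 0   0     0     5    -4 ]
R3 ← R3 − 5·R2
  [ 1  -2  -4/3  -5/6   5/3 ]
  [ 0   0     0     1  -4/5 ]
  [ 0   0     0     0     0 ]
R1 ← R1 + 5/6·R2
  [ 1  -2  -4/3  0     1 ]
  [ 0   0     0  1  -4/5 ]
  [ 0   0     0  0     0 ]

[[1, -2, -4/3, 0, 1], [0, 0, 0, 1, -4/5], [0, 0, 0, 0, 0]]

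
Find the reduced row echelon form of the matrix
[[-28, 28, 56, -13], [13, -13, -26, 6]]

ρ1 → -1/28·ρ1
ρ2 → ρ2 − 13·ρ1
ρ2 → -28·ρ2
ρ1 → ρ1 − 13/28·ρ2

[[1, -1, -2, 0], [0, 0, 0, 1]]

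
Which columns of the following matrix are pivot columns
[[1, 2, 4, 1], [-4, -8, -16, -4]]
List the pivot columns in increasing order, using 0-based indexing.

ρ2 → ρ2 + 4·ρ1
  [ 1  2  4  1 ]
  [ 0  0  0  0 ]
Pivot columns are the columns containing a leading 1.

0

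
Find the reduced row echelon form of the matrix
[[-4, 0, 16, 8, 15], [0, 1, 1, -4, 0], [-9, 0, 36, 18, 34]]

R1 := -1/4·R1
  [  1  0  -4  -2  -15/4 ]
  [  0  1   1  -4      0 ]
  [ -9  0  36  18     34 ]
R3 := R3 + 9·R1
  [ 1  0  -4  -2  -15/4 ]
  [ 0  1   1  -4      0 ]
  [ 0  0   0   0    1/4 ]
R3 := 4·R3
  [ 1  0  -4  -2  -15/4 ]
  [ 0  1   1  -4      0 ]
  [ 0  0   0   0      1 ]
R1 := R1 + 15/4·R3
  [ 1  0  -4  -2  0 ]
  [ 0  1   1  -4  0 ]
  [ 0  0   0   0  1 ]

[[1, 0, -4, -2, 0], [0, 1, 1, -4, 0], [0, 0, 0, 0, 1]]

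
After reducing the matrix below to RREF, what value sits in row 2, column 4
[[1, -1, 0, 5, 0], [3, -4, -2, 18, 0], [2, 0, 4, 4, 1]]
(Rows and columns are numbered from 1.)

Subtract 3 times R1 from R2.
  [ 1  -1   0  5  0 ]
  [ 0  -1  -2  3  0 ]
  [ 2   0   4  4  1 ]
Subtract 2 times R1 from R3.
  [ 1  -1   0   5  0 ]
  [ 0  -1  -2   3  0 ]
  [ 0   2   4  -6  1 ]
Multiply R2 by -1.
  [ 1  -1  0   5  0 ]
  [ 0   1  2  -3  0 ]
  [ 0   2  4  -6  1 ]
Subtract 2 times R2 from R3.
  [ 1  -1  0   5  0 ]
  [ 0   1  2  -3  0 ]
  [ 0   0  0   0  1 ]
Add R2 to R1.
  [ 1  0  2   2  0 ]
  [ 0  1  2  -3  0 ]
  [ 0  0  0   0  1 ]

-3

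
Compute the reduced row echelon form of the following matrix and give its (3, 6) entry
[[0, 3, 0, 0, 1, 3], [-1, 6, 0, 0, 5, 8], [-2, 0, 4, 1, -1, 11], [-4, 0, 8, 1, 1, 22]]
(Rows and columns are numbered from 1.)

R1 <=> R2
  [ -1  6  0  0   5   8 ]
  [  0  3  0  0   1   3 ]
  [ -2  0  4  1  -1  11 ]
  [ -4  0  8  1   1  22 ]
R1 := -1·R1
  [  1  -6  0  0  -5  -8 ]
  [  0   3  0  0   1   3 ]
  [ -2   0  4  1  -1  11 ]
  [ -4   0  8  1   1  22 ]
R3 := R3 + 2·R1
  [  1   -6  0  0   -5  -8 ]
  [  0    3  0  0    1   3 ]
  [  0  -12  4  1  -11  -5 ]
  [ -4    0  8  1    1  22 ]
R4 := R4 + 4·R1
  [ 1   -6  0  0   -5   -8 ]
  [ 0    3  0  0    1    3 ]
  [ 0  -12  4  1  -11   -5 ]
  [ 0  -24  8  1  -19  -10 ]
R2 := 1/3·R2
  [ 1   -6  0  0   -5   -8 ]
  [ 0    1  0  0  1/3    1 ]
  [ 0  -12  4  1  -11   -5 ]
  [ 0  -24  8  1  -19  -10 ]
R3 := R3 + 12·R2
  [ 1   -6  0  0   -5   -8 ]
  [ 0    1  0  0  1/3    1 ]
  [ 0    0  4  1   -7    7 ]
  [ 0  -24  8  1  -19  -10 ]
R4 := R4 + 24·R2
  [ 1  -6  0  0   -5  -8 ]
  [ 0   1  0  0  1/3   1 ]
  [ 0   0  4  1   -7   7 ]
  [ 0   0  8  1  -11  14 ]
R3 := 1/4·R3
  [ 1  -6  0    0    -5   -8 ]
  [ 0   1  0    0   1/3    1 ]
  [ 0   0  1  1/4  -7/4  7/4 ]
  [ 0   0  8    1   -11   14 ]
R4 := R4 − 8·R3
  [ 1  -6  0    0    -5   -8 ]
  [ 0   1  0    0   1/3    1 ]
  [ 0   0  1  1/4  -7/4  7/4 ]
  [ 0   0  0   -1     3    0 ]
R4 := -1·R4
  [ 1  -6  0    0    -5   -8 ]
  [ 0   1  0    0   1/3    1 ]
  [ 0   0  1  1/4  -7/4  7/4 ]
  [ 0   0  0    1    -3    0 ]
R3 := R3 − 1/4·R4
  [ 1  -6  0  0   -5   -8 ]
  [ 0   1  0  0  1/3    1 ]
  [ 0   0  1  0   -1  7/4 ]
  [ 0   0  0  1   -3    0 ]
R1 := R1 + 6·R2
  [ 1  0  0  0   -3   -2 ]
  [ 0  1  0  0  1/3    1 ]
  [ 0  0  1  0   -1  7/4 ]
  [ 0  0  0  1   -3    0 ]

7/4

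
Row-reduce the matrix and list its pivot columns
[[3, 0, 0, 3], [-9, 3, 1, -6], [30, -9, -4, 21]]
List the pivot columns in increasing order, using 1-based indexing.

1, 2, 3

ρ1 → 1/3·ρ1
  [  1   0   0   1 ]
  [ -9   3   1  -6 ]
  [ 30  -9  -4  21 ]
ρ2 → ρ2 + 9·ρ1
  [  1   0   0   1 ]
  [  0   3   1   3 ]
  [ 30  -9  -4  21 ]
ρ3 → ρ3 − 30·ρ1
  [ 1   0   0   1 ]
  [ 0   3   1   3 ]
  [ 0  -9  -4  -9 ]
ρ2 → 1/3·ρ2
  [ 1   0    0   1 ]
  [ 0   1  1/3   1 ]
  [ 0  -9   -4  -9 ]
ρ3 → ρ3 + 9·ρ2
  [ 1  0    0  1 ]
  [ 0  1  1/3  1 ]
  [ 0  0   -1  0 ]
ρ3 → -1·ρ3
  [ 1  0    0  1 ]
  [ 0  1  1/3  1 ]
  [ 0  0    1  0 ]
ρ2 → ρ2 − 1/3·ρ3
  [ 1  0  0  1 ]
  [ 0  1  0  1 ]
  [ 0  0  1  0 ]
Pivot columns are the columns containing a leading 1.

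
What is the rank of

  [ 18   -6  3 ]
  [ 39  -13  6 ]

rank = 2

R1 -> 1/18·R1
  [  1  -1/3  1/6 ]
  [ 39   -13    6 ]
R2 -> R2 − 39·R1
  [ 1  -1/3   1/6 ]
  [ 0     0  -1/2 ]
R2 -> -2·R2
  [ 1  -1/3  1/6 ]
  [ 0     0    1 ]
R1 -> R1 − 1/6·R2
  [ 1  -1/3  0 ]
  [ 0     0  1 ]
The reduced form has 2 nonzero rows.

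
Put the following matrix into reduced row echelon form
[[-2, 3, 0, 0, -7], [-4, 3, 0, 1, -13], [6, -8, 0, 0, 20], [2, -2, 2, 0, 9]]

[[1, 0, 0, 0, 2], [0, 1, 0, 0, -1], [0, 0, 1, 0, 3/2], [0, 0, 0, 1, -2]]

R1 ← -1/2·R1
R2 ← R2 + 4·R1
R3 ← R3 − 6·R1
R4 ← R4 − 2·R1
R2 ← -1/3·R2
R3 ← R3 − R2
R4 ← R4 − R2
R3 ↔ R4
R3 ← 1/2·R3
R4 ← 3·R4
R3 ← R3 − 1/6·R4
R2 ← R2 + 1/3·R4
R1 ← R1 + 3/2·R2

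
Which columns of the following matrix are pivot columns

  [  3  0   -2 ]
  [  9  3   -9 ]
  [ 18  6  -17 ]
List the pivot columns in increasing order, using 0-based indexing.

0, 1, 2

Multiply ρ1 by 1/3.
  [  1  0  -2/3 ]
  [  9  3    -9 ]
  [ 18  6   -17 ]
Subtract 9 times ρ1 from ρ2.
  [  1  0  -2/3 ]
  [  0  3    -3 ]
  [ 18  6   -17 ]
Subtract 18 times ρ1 from ρ3.
  [ 1  0  -2/3 ]
  [ 0  3    -3 ]
  [ 0  6    -5 ]
Multiply ρ2 by 1/3.
  [ 1  0  -2/3 ]
  [ 0  1    -1 ]
  [ 0  6    -5 ]
Subtract 6 times ρ2 from ρ3.
  [ 1  0  -2/3 ]
  [ 0  1    -1 ]
  [ 0  0     1 ]
Add ρ3 to ρ2.
  [ 1  0  -2/3 ]
  [ 0  1     0 ]
  [ 0  0     1 ]
Add 2/3 times ρ3 to ρ1.
  [ 1  0  0 ]
  [ 0  1  0 ]
  [ 0  0  1 ]
Pivot columns are the columns containing a leading 1.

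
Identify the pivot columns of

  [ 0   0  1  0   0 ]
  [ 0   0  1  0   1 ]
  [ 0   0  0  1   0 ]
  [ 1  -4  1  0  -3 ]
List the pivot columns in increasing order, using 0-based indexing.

r1 <=> r4
  [ 1  -4  1  0  -3 ]
  [ 0   0  1  0   1 ]
  [ 0   0  0  1   0 ]
  [ 0   0  1  0   0 ]
r4 → r4 − r2
  [ 1  -4  1  0  -3 ]
  [ 0   0  1  0   1 ]
  [ 0   0  0  1   0 ]
  [ 0   0  0  0  -1 ]
r4 → -1·r4
  [ 1  -4  1  0  -3 ]
  [ 0   0  1  0   1 ]
  [ 0   0  0  1   0 ]
  [ 0   0  0  0   1 ]
r2 → r2 − r4
  [ 1  -4  1  0  -3 ]
  [ 0   0  1  0   0 ]
  [ 0   0  0  1   0 ]
  [ 0   0  0  0   1 ]
r1 → r1 + 3·r4
  [ 1  -4  1  0  0 ]
  [ 0   0  1  0  0 ]
  [ 0   0  0  1  0 ]
  [ 0   0  0  0  1 ]
r1 → r1 − r2
  [ 1  -4  0  0  0 ]
  [ 0   0  1  0  0 ]
  [ 0   0  0  1  0 ]
  [ 0   0  0  0  1 ]
Pivot columns are the columns containing a leading 1.

0, 2, 3, 4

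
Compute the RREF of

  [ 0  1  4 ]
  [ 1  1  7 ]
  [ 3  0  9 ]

r1 <=> r2
  [ 1  1  7 ]
  [ 0  1  4 ]
  [ 3  0  9 ]
r3 -> r3 − 3·r1
  [ 1   1    7 ]
  [ 0   1    4 ]
  [ 0  -3  -12 ]
r3 -> r3 + 3·r2
  [ 1  1  7 ]
  [ 0  1  4 ]
  [ 0  0  0 ]
r1 -> r1 − r2
  [ 1  0  3 ]
  [ 0  1  4 ]
  [ 0  0  0 ]

[[1, 0, 3], [0, 1, 4], [0, 0, 0]]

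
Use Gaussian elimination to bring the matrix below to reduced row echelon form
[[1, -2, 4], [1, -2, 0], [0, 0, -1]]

[[1, -2, 0], [0, 0, 1], [0, 0, 0]]

r2 := r2 − r1
  [ 1  -2   4 ]
  [ 0   0  -4 ]
  [ 0   0  -1 ]
r2 := -1/4·r2
  [ 1  -2   4 ]
  [ 0   0   1 ]
  [ 0   0  -1 ]
r3 := r3 + r2
  [ 1  -2  4 ]
  [ 0   0  1 ]
  [ 0   0  0 ]
r1 := r1 − 4·r2
  [ 1  -2  0 ]
  [ 0   0  1 ]
  [ 0   0  0 ]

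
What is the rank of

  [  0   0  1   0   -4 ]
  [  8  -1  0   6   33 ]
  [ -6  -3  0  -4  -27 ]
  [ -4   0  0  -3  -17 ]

rank = 4

Swap ρ1 and ρ2.
Multiply ρ1 by 1/8.
Add 6 times ρ1 to ρ3.
Add 4 times ρ1 to ρ4.
Swap ρ2 and ρ3.
Multiply ρ2 by -4/15.
Add 1/2 times ρ2 to ρ4.
Multiply ρ4 by -15.
Add 2/15 times ρ4 to ρ2.
Subtract 3/4 times ρ4 from ρ1.
Add 1/8 times ρ2 to ρ1.
The reduced form has 4 nonzero rows.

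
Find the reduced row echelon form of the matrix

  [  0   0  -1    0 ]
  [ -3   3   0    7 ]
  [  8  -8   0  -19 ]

[[1, -1, 0, 0], [0, 0, 1, 0], [0, 0, 0, 1]]

R1 <=> R2
  [ -3   3   0    7 ]
  [  0   0  -1    0 ]
  [  8  -8   0  -19 ]
R1 -> -1/3·R1
  [ 1  -1   0  -7/3 ]
  [ 0   0  -1     0 ]
  [ 8  -8   0   -19 ]
R3 -> R3 − 8·R1
  [ 1  -1   0  -7/3 ]
  [ 0   0  -1     0 ]
  [ 0   0   0  -1/3 ]
R2 -> -1·R2
  [ 1  -1  0  -7/3 ]
  [ 0   0  1     0 ]
  [ 0   0  0  -1/3 ]
R3 -> -3·R3
  [ 1  -1  0  -7/3 ]
  [ 0   0  1     0 ]
  [ 0   0  0     1 ]
R1 -> R1 + 7/3·R3
  [ 1  -1  0  0 ]
  [ 0   0  1  0 ]
  [ 0   0  0  1 ]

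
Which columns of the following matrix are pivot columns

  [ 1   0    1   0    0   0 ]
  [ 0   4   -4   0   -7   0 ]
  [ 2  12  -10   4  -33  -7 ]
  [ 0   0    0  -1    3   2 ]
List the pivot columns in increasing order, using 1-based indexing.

r3 ← r3 − 2·r1
  [ 1   0    1   0    0   0 ]
  [ 0   4   -4   0   -7   0 ]
  [ 0  12  -12   4  -33  -7 ]
  [ 0   0    0  -1    3   2 ]
r2 ← 1/4·r2
  [ 1   0    1   0     0   0 ]
  [ 0   1   -1   0  -7/4   0 ]
  [ 0  12  -12   4   -33  -7 ]
  [ 0   0    0  -1     3   2 ]
r3 ← r3 − 12·r2
  [ 1  0   1   0     0   0 ]
  [ 0  1  -1   0  -7/4   0 ]
  [ 0  0   0   4   -12  -7 ]
  [ 0  0   0  -1     3   2 ]
r3 ← 1/4·r3
  [ 1  0   1   0     0     0 ]
  [ 0  1  -1   0  -7/4     0 ]
  [ 0  0   0   1    -3  -7/4 ]
  [ 0  0   0  -1     3     2 ]
r4 ← r4 + r3
  [ 1  0   1  0     0     0 ]
  [ 0  1  -1  0  -7/4     0 ]
  [ 0  0   0  1    -3  -7/4 ]
  [ 0  0   0  0     0   1/4 ]
r4 ← 4·r4
  [ 1  0   1  0     0     0 ]
  [ 0  1  -1  0  -7/4     0 ]
  [ 0  0   0  1    -3  -7/4 ]
  [ 0  0   0  0     0     1 ]
r3 ← r3 + 7/4·r4
  [ 1  0   1  0     0  0 ]
  [ 0  1  -1  0  -7/4  0 ]
  [ 0  0   0  1    -3  0 ]
  [ 0  0   0  0     0  1 ]
Pivot columns are the columns containing a leading 1.

1, 2, 4, 6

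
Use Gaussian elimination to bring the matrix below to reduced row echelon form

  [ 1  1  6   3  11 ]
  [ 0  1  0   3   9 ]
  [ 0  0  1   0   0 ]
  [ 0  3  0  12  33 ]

R4 ← R4 − 3·R2
  [ 1  1  6  3  11 ]
  [ 0  1  0  3   9 ]
  [ 0  0  1  0   0 ]
  [ 0  0  0  3   6 ]
R4 ← 1/3·R4
  [ 1  1  6  3  11 ]
  [ 0  1  0  3   9 ]
  [ 0  0  1  0   0 ]
  [ 0  0  0  1   2 ]
R2 ← R2 − 3·R4
  [ 1  1  6  3  11 ]
  [ 0  1  0  0   3 ]
  [ 0  0  1  0   0 ]
  [ 0  0  0  1   2 ]
R1 ← R1 − 3·R4
  [ 1  1  6  0  5 ]
  [ 0  1  0  0  3 ]
  [ 0  0  1  0  0 ]
  [ 0  0  0  1  2 ]
R1 ← R1 − 6·R3
  [ 1  1  0  0  5 ]
  [ 0  1  0  0  3 ]
  [ 0  0  1  0  0 ]
  [ 0  0  0  1  2 ]
R1 ← R1 − R2
  [ 1  0  0  0  2 ]
  [ 0  1  0  0  3 ]
  [ 0  0  1  0  0 ]
  [ 0  0  0  1  2 ]

[[1, 0, 0, 0, 2], [0, 1, 0, 0, 3], [0, 0, 1, 0, 0], [0, 0, 0, 1, 2]]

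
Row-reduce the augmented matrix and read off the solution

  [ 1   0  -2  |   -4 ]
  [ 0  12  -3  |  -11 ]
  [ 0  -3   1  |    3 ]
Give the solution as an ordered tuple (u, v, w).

(-2, -2/3, 1)

R2 := 1/12·R2
  [ 1   0    -2  |      -4 ]
  [ 0   1  -1/4  |  -11/12 ]
  [ 0  -3     1  |       3 ]
R3 := R3 + 3·R2
  [ 1  0    -2  |      -4 ]
  [ 0  1  -1/4  |  -11/12 ]
  [ 0  0   1/4  |     1/4 ]
R3 := 4·R3
  [ 1  0    -2  |      -4 ]
  [ 0  1  -1/4  |  -11/12 ]
  [ 0  0     1  |       1 ]
R2 := R2 + 1/4·R3
  [ 1  0  -2  |    -4 ]
  [ 0  1   0  |  -2/3 ]
  [ 0  0   1  |     1 ]
R1 := R1 + 2·R3
  [ 1  0  0  |    -2 ]
  [ 0  1  0  |  -2/3 ]
  [ 0  0  1  |     1 ]
Reading off the last column: u = -2, v = -2/3, w = 1.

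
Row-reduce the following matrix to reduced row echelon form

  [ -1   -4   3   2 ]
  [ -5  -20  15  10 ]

[[1, 4, -3, -2], [0, 0, 0, 0]]

R1 → -1·R1
R2 → R2 + 5·R1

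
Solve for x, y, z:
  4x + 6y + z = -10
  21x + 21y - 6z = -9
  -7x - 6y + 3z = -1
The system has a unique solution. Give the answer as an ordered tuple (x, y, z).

(1, -2, -2)

Form the augmented matrix and row-reduce:
  [  4   6   1  |  -10 ]
  [ 21  21  -6  |   -9 ]
  [ -7  -6   3  |   -1 ]
Multiply ρ1 by 1/4.
  [  1  3/2  1/4  |  -5/2 ]
  [ 21   21   -6  |    -9 ]
  [ -7   -6    3  |    -1 ]
Subtract 21 times ρ1 from ρ2.
  [  1    3/2    1/4  |  -5/2 ]
  [  0  -21/2  -45/4  |  87/2 ]
  [ -7     -6      3  |    -1 ]
Add 7 times ρ1 to ρ3.
  [ 1    3/2    1/4  |   -5/2 ]
  [ 0  -21/2  -45/4  |   87/2 ]
  [ 0    9/2   19/4  |  -37/2 ]
Multiply ρ2 by -2/21.
  [ 1  3/2    1/4  |   -5/2 ]
  [ 0    1  15/14  |  -29/7 ]
  [ 0  9/2   19/4  |  -37/2 ]
Subtract 9/2 times ρ2 from ρ3.
  [ 1  3/2    1/4  |   -5/2 ]
  [ 0    1  15/14  |  -29/7 ]
  [ 0    0  -1/14  |    1/7 ]
Multiply ρ3 by -14.
  [ 1  3/2    1/4  |   -5/2 ]
  [ 0    1  15/14  |  -29/7 ]
  [ 0    0      1  |     -2 ]
Subtract 15/14 times ρ3 from ρ2.
  [ 1  3/2  1/4  |  -5/2 ]
  [ 0    1    0  |    -2 ]
  [ 0    0    1  |    -2 ]
Subtract 1/4 times ρ3 from ρ1.
  [ 1  3/2  0  |  -2 ]
  [ 0    1  0  |  -2 ]
  [ 0    0  1  |  -2 ]
Subtract 3/2 times ρ2 from ρ1.
  [ 1  0  0  |   1 ]
  [ 0  1  0  |  -2 ]
  [ 0  0  1  |  -2 ]
Reading off the last column: x = 1, y = -2, z = -2.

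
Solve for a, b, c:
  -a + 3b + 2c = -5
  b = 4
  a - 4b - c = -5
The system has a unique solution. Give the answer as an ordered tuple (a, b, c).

(5, 4, -6)

Form the augmented matrix and row-reduce:
  [ -1   3   2  |  -5 ]
  [  0   1   0  |   4 ]
  [  1  -4  -1  |  -5 ]
ρ1 -> -1·ρ1
  [ 1  -3  -2  |   5 ]
  [ 0   1   0  |   4 ]
  [ 1  -4  -1  |  -5 ]
ρ3 -> ρ3 − ρ1
  [ 1  -3  -2  |    5 ]
  [ 0   1   0  |    4 ]
  [ 0  -1   1  |  -10 ]
ρ3 -> ρ3 + ρ2
  [ 1  -3  -2  |   5 ]
  [ 0   1   0  |   4 ]
  [ 0   0   1  |  -6 ]
ρ1 -> ρ1 + 2·ρ3
  [ 1  -3  0  |  -7 ]
  [ 0   1  0  |   4 ]
  [ 0   0  1  |  -6 ]
ρ1 -> ρ1 + 3·ρ2
  [ 1  0  0  |   5 ]
  [ 0  1  0  |   4 ]
  [ 0  0  1  |  -6 ]
Reading off the last column: a = 5, b = 4, c = -6.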